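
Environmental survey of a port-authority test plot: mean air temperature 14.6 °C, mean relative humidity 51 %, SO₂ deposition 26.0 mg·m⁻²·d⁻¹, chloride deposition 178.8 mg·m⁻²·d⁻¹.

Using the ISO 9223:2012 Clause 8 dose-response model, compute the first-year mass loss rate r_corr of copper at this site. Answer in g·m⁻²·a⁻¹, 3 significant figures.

r_corr = 6.33 g·m⁻²·a⁻¹

copper: T>10 °C ⇒ hinge -0.080·(14.6−10) = -0.3680
  SO₂ term: 0.0053·26.0^0.26·exp(0.059·51-0.3680) = 0.1734
  Sd branch = 0.01025·Sd^0.27·e^(0.036·RH+0.049·T) = 0.5332 μm/a
  sum: 0.1734 + 0.5332 → r_corr = 0.7067 μm/a
Convert to mass loss: 0.7067 μm/a × 8.96 g/cm³ = 6.332 g·m⁻²·a⁻¹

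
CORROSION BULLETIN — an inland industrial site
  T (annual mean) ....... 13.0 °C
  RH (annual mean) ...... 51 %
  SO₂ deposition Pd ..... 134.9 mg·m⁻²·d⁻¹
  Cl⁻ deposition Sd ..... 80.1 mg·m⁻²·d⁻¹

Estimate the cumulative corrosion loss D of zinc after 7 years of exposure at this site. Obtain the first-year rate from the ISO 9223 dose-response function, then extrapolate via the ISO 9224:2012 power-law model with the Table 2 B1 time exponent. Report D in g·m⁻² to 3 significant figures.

zinc: f(T) = -0.071·(T−10) [T>10 °C] = -0.2130
  Pd branch = 0.0129·Pd^0.44·e^(0.046·RH+f) = 0.9422 μm/a
  Sd branch = 0.0175·Sd^0.57·e^(0.008·RH+0.085·T) = 0.9665 μm/a
  sum: 0.9422 + 0.9665 → r_corr = 1.909 μm/a
Long-term exponent b (ISO 9224 Table 2, B1) = 0.813
  D(7) = 1.909 × 7^0.813 = 1.909 × 4.865 = 9.285 μm
  Mass loss = 9.285 μm × 7.14 g/cm³ = 66.3 g·m⁻²

D(7) = 66.3 g·m⁻²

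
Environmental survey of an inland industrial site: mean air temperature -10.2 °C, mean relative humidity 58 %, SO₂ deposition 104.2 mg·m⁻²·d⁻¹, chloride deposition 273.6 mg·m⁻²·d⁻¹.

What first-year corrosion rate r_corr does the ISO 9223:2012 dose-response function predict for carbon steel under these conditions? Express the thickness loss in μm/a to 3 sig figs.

carbon steel: T≤10 °C ⇒ hinge +0.150·(-10.2−10) = -3.0300
  Pd branch = 1.77·Pd^0.52·e^(0.02·RH+f) = 3.056 μm/a
  Sd branch = 0.102·Sd^0.62·e^(0.033·RH+0.04·T) = 14.92 μm/a
  r_corr = 3.056 + 14.92 = 17.97 μm/a

r_corr = 18.0 μm/a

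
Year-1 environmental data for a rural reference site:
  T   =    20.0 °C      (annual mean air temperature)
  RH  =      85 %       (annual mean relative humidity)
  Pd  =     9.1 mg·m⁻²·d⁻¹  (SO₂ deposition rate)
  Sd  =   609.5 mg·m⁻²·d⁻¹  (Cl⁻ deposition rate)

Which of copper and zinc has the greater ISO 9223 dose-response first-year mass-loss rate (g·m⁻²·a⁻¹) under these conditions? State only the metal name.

zinc

copper: T>10 °C ⇒ hinge -0.080·(20.0−10) = -0.8000
  sulphur-dioxide contribution → 0.6371 μm/a
  chloride contribution → 3.29 μm/a
  total first-year rate 3.927 μm/a
  mass loss = 3.927 μm/a × 8.96 g/cm³ = 35.19 g·m⁻²·a⁻¹
zinc: temperature factor f = -0.071·(10.0) = -0.7100
  sulphur-dioxide contribution → 0.8362 μm/a
  chloride contribution → 7.313 μm/a
  total first-year rate 8.149 μm/a
  mass loss = 8.149 μm/a × 7.14 g/cm³ = 58.19 g·m⁻²·a⁻¹
Ordering by g·m⁻²·a⁻¹: zinc (58.2) > copper (35.2)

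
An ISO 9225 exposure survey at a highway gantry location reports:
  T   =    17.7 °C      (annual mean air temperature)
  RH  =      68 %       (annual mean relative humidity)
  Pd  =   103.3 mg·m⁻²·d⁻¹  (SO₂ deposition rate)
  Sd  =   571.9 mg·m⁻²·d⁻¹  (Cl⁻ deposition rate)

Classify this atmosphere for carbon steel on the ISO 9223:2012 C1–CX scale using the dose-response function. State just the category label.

C5

carbon steel: temperature factor f = -0.054·(7.7) = -0.4158
  sulphur-dioxide contribution → 50.74 μm/a
  chloride contribution → 100 μm/a
  total first-year rate 150.8 μm/a
ISO 9223 Table 2 (carbon steel): 80 < 151 ≤ 200 μm/a ⇒ C5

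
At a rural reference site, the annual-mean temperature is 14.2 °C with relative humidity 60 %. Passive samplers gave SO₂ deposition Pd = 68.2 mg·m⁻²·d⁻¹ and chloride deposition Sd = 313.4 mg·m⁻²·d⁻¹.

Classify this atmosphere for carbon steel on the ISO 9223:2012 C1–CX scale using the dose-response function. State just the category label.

carbon steel: T>10 °C ⇒ hinge -0.054·(14.2−10) = -0.2268
  Pd branch = 1.77·Pd^0.52·e^(0.02·RH+f) = 42.09 μm/a
  Sd branch = 0.102·Sd^0.62·e^(0.033·RH+0.04·T) = 46 μm/a
  r_corr = 42.09 + 46 = 88.09 μm/a
ISO 9223 Table 2 (carbon steel): 80 < 88.1 ≤ 200 μm/a ⇒ C5

C5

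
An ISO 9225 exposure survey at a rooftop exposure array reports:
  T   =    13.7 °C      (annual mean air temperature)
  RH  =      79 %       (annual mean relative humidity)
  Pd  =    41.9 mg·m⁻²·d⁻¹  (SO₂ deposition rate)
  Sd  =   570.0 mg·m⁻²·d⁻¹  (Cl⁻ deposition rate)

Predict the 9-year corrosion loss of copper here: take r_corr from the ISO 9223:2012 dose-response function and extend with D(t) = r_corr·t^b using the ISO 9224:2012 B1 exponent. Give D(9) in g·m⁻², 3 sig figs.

D(9) = 117 g·m⁻²

copper: temperature factor f = -0.080·(3.7) = -0.2960
  sulphur-dioxide contribution → 1.101 μm/a
  chloride contribution → 1.912 μm/a
  total first-year rate 3.013 μm/a
Power-law: D(9) = r_corr · 9^0.667
  D(9) = 3.013 × 9^0.667 = 3.013 × 4.33 = 13.05 μm
  Mass loss = 13.05 μm × 8.96 g/cm³ = 116.9 g·m⁻²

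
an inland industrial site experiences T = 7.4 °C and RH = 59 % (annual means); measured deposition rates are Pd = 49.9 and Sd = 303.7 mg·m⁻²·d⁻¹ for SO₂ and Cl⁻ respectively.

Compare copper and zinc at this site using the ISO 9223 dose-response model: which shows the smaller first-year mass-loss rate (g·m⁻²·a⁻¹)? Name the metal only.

copper

copper: f(T) = +0.126·(T−10) [T≤10 °C] = -0.3276
  SO₂ term: 0.0053·49.9^0.26·exp(0.059·59-0.3276) = 0.343
  Cl⁻ term: 0.01025·303.7^0.27·exp(0.036·59+0.049·7.4) = 0.5766
  r_corr = 0.343 + 0.5766 = 0.9196 μm/a
  mass loss = 0.9196 μm/a × 8.96 g/cm³ = 8.24 g·m⁻²·a⁻¹
zinc: temperature factor f = +0.038·(-2.6) = -0.0988
  Pd branch = 0.0129·Pd^0.44·e^(0.046·RH+f) = 0.9852 μm/a
  Cl⁻ term: 0.0175·303.7^0.57·exp(0.008·59+0.085·7.4) = 1.368
  sum: 0.9852 + 1.368 → r_corr = 2.354 μm/a
  mass loss = 2.354 μm/a × 7.14 g/cm³ = 16.8 g·m⁻²·a⁻¹
Ordering by g·m⁻²·a⁻¹: zinc (16.8) > copper (8.24)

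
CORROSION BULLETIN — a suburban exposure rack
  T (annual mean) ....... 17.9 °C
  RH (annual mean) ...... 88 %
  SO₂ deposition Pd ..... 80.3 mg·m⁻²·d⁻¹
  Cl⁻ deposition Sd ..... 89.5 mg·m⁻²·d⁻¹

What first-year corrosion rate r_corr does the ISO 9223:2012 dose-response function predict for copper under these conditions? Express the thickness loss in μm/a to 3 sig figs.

copper: T>10 °C ⇒ hinge -0.080·(17.9−10) = -0.6320
  SO₂ term: 0.0053·80.3^0.26·exp(0.059·88-0.6320) = 1.584
  Sd branch = 0.01025·Sd^0.27·e^(0.036·RH+0.049·T) = 1.97 μm/a
  sum: 1.584 + 1.97 → r_corr = 3.555 μm/a

r_corr = 3.55 μm/a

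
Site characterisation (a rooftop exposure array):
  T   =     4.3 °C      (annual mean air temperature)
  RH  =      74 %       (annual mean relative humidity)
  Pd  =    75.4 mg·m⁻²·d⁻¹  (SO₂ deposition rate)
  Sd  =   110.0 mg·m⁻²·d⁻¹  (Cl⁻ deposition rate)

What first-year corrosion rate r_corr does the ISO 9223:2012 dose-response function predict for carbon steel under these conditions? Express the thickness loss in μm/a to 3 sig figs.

r_corr = 57.0 μm/a

carbon steel: T≤10 °C ⇒ hinge +0.150·(4.3−10) = -0.8550
  sulphur-dioxide contribution → 31.31 μm/a
  chloride contribution → 25.67 μm/a
  ⇒ r_corr(carbon steel) = 56.98 μm/a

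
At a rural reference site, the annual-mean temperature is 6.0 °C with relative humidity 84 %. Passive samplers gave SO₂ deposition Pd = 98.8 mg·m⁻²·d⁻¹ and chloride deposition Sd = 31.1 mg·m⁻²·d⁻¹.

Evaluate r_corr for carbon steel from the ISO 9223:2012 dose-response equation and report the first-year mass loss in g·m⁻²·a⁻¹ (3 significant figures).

carbon steel: temperature factor f = +0.150·(-4.0) = -0.6000
  sulphur-dioxide contribution → 56.79 μm/a
  chloride contribution → 17.47 μm/a
  ⇒ r_corr(carbon steel) = 74.26 μm/a
Convert to mass loss: 74.26 μm/a × 7.85 g/cm³ = 582.9 g·m⁻²·a⁻¹

r_corr = 583 g·m⁻²·a⁻¹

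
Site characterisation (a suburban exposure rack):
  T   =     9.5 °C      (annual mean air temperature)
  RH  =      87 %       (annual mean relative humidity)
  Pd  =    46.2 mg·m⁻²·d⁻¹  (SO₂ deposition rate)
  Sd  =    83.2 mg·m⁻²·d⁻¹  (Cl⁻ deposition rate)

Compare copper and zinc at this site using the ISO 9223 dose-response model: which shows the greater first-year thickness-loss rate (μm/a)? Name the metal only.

copper: f(T) = +0.126·(T−10) [T≤10 °C] = -0.0630
  Pd branch = 0.0053·Pd^0.26·e^(0.059·RH+f) = 2.285 μm/a
  Sd branch = 0.01025·Sd^0.27·e^(0.036·RH+0.049·T) = 1.235 μm/a
  sum: 2.285 + 1.235 → r_corr = 3.52 μm/a
zinc: T≤10 °C ⇒ hinge +0.038·(9.5−10) = -0.0190
  SO₂ term: 0.0129·46.2^0.44·exp(0.046·87-0.0190) = 3.74
  Cl⁻ term: 0.0175·83.2^0.57·exp(0.008·87+0.085·9.5) = 0.9783
  sum: 3.74 + 0.9783 → r_corr = 4.718 μm/a
Ordering by μm/a: zinc (4.72) > copper (3.52)

zinc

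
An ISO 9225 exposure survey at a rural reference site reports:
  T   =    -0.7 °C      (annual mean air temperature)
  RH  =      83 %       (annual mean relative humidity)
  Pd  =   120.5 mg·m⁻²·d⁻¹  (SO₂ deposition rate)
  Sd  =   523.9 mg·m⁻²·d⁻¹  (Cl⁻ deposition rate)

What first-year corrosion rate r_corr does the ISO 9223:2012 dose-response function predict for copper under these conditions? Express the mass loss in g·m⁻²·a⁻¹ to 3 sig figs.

r_corr = 15.3 g·m⁻²·a⁻¹

copper: T≤10 °C ⇒ hinge +0.126·(-0.7−10) = -1.3482
  sulphur-dioxide contribution → 0.6406 μm/a
  chloride contribution → 1.066 μm/a
  total first-year rate 1.706 μm/a
Convert to mass loss: 1.706 μm/a × 8.96 g/cm³ = 15.29 g·m⁻²·a⁻¹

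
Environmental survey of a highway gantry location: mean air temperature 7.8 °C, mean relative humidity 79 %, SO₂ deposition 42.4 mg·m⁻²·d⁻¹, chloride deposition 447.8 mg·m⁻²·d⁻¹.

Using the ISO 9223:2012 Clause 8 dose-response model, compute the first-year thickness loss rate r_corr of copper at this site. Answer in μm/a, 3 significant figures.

copper: T≤10 °C ⇒ hinge +0.126·(7.8−10) = -0.2772
  sulphur-dioxide contribution → 1.125 μm/a
  chloride contribution → 1.342 μm/a
  total first-year rate 2.467 μm/a

r_corr = 2.47 μm/a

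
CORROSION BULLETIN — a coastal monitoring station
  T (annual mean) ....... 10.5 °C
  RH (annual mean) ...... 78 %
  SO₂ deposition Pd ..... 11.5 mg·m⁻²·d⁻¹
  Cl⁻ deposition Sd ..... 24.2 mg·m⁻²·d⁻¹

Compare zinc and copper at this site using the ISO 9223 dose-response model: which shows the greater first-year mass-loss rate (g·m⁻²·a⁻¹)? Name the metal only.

copper

zinc: temperature factor f = -0.071·(0.5) = -0.0355
  Pd branch = 0.0129·Pd^0.44·e^(0.046·RH+f) = 1.319 μm/a
  Sd branch = 0.0175·Sd^0.57·e^(0.008·RH+0.085·T) = 0.4903 μm/a
  r_corr = 1.319 + 0.4903 = 1.809 μm/a
  mass loss = 1.809 μm/a × 7.14 g/cm³ = 12.92 g·m⁻²·a⁻¹
copper: f(T) = -0.080·(T−10) [T>10 °C] = -0.0400
  Pd branch = 0.0053·Pd^0.26·e^(0.059·RH+f) = 0.9579 μm/a
  Cl⁻ term: 0.01025·24.2^0.27·exp(0.036·78+0.049·10.5) = 0.6719
  r_corr = 0.9579 + 0.6719 = 1.63 μm/a
  mass loss = 1.63 μm/a × 8.96 g/cm³ = 14.6 g·m⁻²·a⁻¹
Ordering by g·m⁻²·a⁻¹: copper (14.6) > zinc (12.9)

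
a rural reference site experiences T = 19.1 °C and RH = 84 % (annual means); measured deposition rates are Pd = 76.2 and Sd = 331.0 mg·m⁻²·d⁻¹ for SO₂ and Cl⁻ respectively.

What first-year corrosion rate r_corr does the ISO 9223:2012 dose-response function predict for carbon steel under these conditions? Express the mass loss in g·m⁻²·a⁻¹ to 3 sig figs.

r_corr = 1.44e+03 g·m⁻²·a⁻¹

carbon steel: f(T) = -0.054·(T−10) [T>10 °C] = -0.4914
  sulphur-dioxide contribution → 55.31 μm/a
  chloride contribution → 127.8 μm/a
  total first-year rate 183.1 μm/a
Convert to mass loss: 183.1 μm/a × 7.85 g/cm³ = 1437 g·m⁻²·a⁻¹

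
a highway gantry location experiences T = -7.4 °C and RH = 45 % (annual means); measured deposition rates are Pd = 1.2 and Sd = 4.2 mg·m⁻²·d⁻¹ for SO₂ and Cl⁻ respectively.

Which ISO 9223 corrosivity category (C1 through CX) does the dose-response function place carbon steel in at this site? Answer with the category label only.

carbon steel: f(T) = +0.150·(T−10) [T≤10 °C] = -2.6100
  SO₂ term: 1.77·1.2^0.52·exp(0.02·45-2.6100) = 0.352
  Sd branch = 0.102·Sd^0.62·e^(0.033·RH+0.04·T) = 0.8154 μm/a
  r_corr = 0.352 + 0.8154 = 1.167 μm/a
1.17 μm/a falls in (0, 1.3] for carbon steel → category C1

C1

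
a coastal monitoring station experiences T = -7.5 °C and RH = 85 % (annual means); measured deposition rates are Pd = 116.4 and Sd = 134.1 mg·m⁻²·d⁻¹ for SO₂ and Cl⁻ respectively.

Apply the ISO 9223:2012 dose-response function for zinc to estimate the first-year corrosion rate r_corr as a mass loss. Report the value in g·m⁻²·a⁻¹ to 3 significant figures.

r_corr = 21.3 g·m⁻²·a⁻¹

zinc: f(T) = +0.038·(T−10) [T≤10 °C] = -0.6650
  sulphur-dioxide contribution → 2.685 μm/a
  chloride contribution → 0.2979 μm/a
  ⇒ r_corr(zinc) = 2.983 μm/a
Convert to mass loss: 2.983 μm/a × 7.14 g/cm³ = 21.3 g·m⁻²·a⁻¹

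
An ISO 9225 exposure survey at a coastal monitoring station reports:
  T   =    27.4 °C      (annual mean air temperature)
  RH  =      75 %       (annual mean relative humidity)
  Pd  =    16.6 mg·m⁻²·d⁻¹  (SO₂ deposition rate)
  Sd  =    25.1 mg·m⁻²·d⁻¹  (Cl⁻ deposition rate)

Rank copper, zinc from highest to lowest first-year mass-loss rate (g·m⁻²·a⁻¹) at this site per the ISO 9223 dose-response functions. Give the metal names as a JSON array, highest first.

copper: f(T) = -0.080·(T−10) [T>10 °C] = -1.3920
  sulphur-dioxide contribution → 0.2284 μm/a
  chloride contribution → 1.394 μm/a
  total first-year rate 1.623 μm/a
  mass loss = 1.623 μm/a × 8.96 g/cm³ = 14.54 g·m⁻²·a⁻¹
zinc: temperature factor f = -0.071·(17.4) = -1.2354
  sulphur-dioxide contribution → 0.4067 μm/a
  chloride contribution → 2.055 μm/a
  ⇒ r_corr(zinc) = 2.462 μm/a
  mass loss = 2.462 μm/a × 7.14 g/cm³ = 17.58 g·m⁻²·a⁻¹
Ordering by g·m⁻²·a⁻¹: zinc (17.6) > copper (14.5)

["zinc", "copper"]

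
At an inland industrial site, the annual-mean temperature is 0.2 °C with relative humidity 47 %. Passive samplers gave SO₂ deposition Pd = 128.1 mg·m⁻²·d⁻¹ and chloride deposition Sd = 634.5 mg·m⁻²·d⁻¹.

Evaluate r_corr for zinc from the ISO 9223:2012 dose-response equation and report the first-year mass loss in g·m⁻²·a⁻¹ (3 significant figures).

r_corr = 12.0 g·m⁻²·a⁻¹

zinc: f(T) = +0.038·(T−10) [T≤10 °C] = -0.3724
  SO₂ term: 0.0129·128.1^0.44·exp(0.046·47-0.3724) = 0.6533
  Cl⁻ term: 0.0175·634.5^0.57·exp(0.008·47+0.085·0.2) = 1.026
  r_corr = 0.6533 + 1.026 = 1.679 μm/a
Convert to mass loss: 1.679 μm/a × 7.14 g/cm³ = 11.99 g·m⁻²·a⁻¹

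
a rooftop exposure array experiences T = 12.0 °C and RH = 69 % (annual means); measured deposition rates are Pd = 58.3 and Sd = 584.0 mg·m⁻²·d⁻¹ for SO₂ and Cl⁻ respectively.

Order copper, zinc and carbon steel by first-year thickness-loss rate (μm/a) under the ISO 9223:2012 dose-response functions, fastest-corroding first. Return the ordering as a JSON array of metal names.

copper: T>10 °C ⇒ hinge -0.080·(12.0−10) = -0.1600
  Pd branch = 0.0053·Pd^0.26·e^(0.059·RH+f) = 0.7619 μm/a
  Sd branch = 0.01025·Sd^0.27·e^(0.036·RH+0.049·T) = 1.235 μm/a
  r_corr = 0.7619 + 1.235 = 1.997 μm/a
zinc: temperature factor f = -0.071·(2.0) = -0.1420
  Pd branch = 0.0129·Pd^0.44·e^(0.046·RH+f) = 1.601 μm/a
  Cl⁻ term: 0.0175·584.0^0.57·exp(0.008·69+0.085·12.0) = 3.181
  sum: 1.601 + 3.181 → r_corr = 4.782 μm/a
carbon steel: temperature factor f = -0.054·(2.0) = -0.1080
  SO₂ term: 1.77·58.3^0.52·exp(0.02·69-0.1080) = 52.31
  Sd branch = 0.102·Sd^0.62·e^(0.033·RH+0.04·T) = 83.39 μm/a
  r_corr = 52.31 + 83.39 = 135.7 μm/a
Ordering by μm/a: carbon steel (136) > zinc (4.78) > copper (2)

["carbon steel", "zinc", "copper"]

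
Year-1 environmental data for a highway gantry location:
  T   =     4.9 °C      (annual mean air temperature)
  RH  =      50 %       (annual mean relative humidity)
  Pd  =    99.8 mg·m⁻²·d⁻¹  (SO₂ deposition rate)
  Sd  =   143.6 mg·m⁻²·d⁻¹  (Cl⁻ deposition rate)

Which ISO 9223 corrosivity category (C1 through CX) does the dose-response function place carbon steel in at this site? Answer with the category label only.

carbon steel: temperature factor f = +0.150·(-5.1) = -0.7650
  SO₂ term: 1.77·99.8^0.52·exp(0.02·50-0.7650) = 24.52
  Sd branch = 0.102·Sd^0.62·e^(0.033·RH+0.04·T) = 14.05 μm/a
  sum: 24.52 + 14.05 → r_corr = 38.58 μm/a
Category bounds: 25…50 μm/a bracket r_corr ⇒ C3

C3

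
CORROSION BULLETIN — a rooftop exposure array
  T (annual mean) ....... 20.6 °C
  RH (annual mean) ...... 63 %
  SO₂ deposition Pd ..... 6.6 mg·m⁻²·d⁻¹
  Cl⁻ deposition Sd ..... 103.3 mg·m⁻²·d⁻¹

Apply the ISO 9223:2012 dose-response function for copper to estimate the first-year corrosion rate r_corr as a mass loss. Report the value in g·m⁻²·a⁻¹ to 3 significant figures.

copper: T>10 °C ⇒ hinge -0.080·(20.6−10) = -0.8480
  Pd branch = 0.0053·Pd^0.26·e^(0.059·RH+f) = 0.1525 μm/a
  Sd branch = 0.01025·Sd^0.27·e^(0.036·RH+0.049·T) = 0.9504 μm/a
  sum: 0.1525 + 0.9504 → r_corr = 1.103 μm/a
Convert to mass loss: 1.103 μm/a × 8.96 g/cm³ = 9.882 g·m⁻²·a⁻¹

r_corr = 9.88 g·m⁻²·a⁻¹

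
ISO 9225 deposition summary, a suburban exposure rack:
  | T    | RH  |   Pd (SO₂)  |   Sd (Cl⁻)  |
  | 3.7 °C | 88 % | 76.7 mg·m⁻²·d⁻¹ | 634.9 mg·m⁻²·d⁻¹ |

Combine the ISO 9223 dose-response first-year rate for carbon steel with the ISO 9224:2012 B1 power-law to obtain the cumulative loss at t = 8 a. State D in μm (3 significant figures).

D(8) = 463 μm

carbon steel: T≤10 °C ⇒ hinge +0.150·(3.7−10) = -0.9450
  Pd branch = 1.77·Pd^0.52·e^(0.02·RH+f) = 38.2 μm/a
  Sd branch = 0.102·Sd^0.62·e^(0.033·RH+0.04·T) = 118 μm/a
  r_corr = 38.2 + 118 = 156.2 μm/a
ISO 9224: D(t) = r_corr · t^b with b = 0.523 (carbon steel, B1)
  D(8) = 156.2 × 8^0.523 = 156.2 × 2.967 = 463.3 μm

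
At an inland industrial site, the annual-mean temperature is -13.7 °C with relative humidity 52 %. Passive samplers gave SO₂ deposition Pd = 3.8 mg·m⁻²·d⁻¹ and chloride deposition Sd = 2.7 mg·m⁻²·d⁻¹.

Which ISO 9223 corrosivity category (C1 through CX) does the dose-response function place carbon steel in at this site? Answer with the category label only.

C1

carbon steel: T≤10 °C ⇒ hinge +0.150·(-13.7−10) = -3.5550
  Pd branch = 1.77·Pd^0.52·e^(0.02·RH+f) = 0.2866 μm/a
  Cl⁻ term: 0.102·2.7^0.62·exp(0.033·52+0.04·-13.7) = 0.6072
  sum: 0.2866 + 0.6072 → r_corr = 0.8937 μm/a
ISO 9223 Table 2 (carbon steel): 0 < 0.894 ≤ 1.3 μm/a ⇒ C1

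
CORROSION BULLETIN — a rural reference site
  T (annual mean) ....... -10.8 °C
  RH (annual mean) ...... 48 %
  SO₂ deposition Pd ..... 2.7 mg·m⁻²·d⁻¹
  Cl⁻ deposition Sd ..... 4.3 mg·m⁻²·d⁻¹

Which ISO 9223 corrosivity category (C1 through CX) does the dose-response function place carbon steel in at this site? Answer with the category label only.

carbon steel: T≤10 °C ⇒ hinge +0.150·(-10.8−10) = -3.1200
  Pd branch = 1.77·Pd^0.52·e^(0.02·RH+f) = 0.3421 μm/a
  Cl⁻ term: 0.102·4.3^0.62·exp(0.033·48+0.04·-10.8) = 0.7974
  r_corr = 0.3421 + 0.7974 = 1.14 μm/a
ISO 9223 Table 2 (carbon steel): 0 < 1.14 ≤ 1.3 μm/a ⇒ C1

C1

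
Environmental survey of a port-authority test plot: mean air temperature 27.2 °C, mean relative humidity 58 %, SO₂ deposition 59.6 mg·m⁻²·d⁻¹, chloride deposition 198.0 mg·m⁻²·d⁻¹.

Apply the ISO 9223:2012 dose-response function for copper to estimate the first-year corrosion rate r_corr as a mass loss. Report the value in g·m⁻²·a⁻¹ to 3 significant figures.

r_corr = 12.8 g·m⁻²·a⁻¹

copper: temperature factor f = -0.080·(17.2) = -1.3760
  sulphur-dioxide contribution → 0.1187 μm/a
  chloride contribution → 1.308 μm/a
  ⇒ r_corr(copper) = 1.426 μm/a
Convert to mass loss: 1.426 μm/a × 8.96 g/cm³ = 12.78 g·m⁻²·a⁻¹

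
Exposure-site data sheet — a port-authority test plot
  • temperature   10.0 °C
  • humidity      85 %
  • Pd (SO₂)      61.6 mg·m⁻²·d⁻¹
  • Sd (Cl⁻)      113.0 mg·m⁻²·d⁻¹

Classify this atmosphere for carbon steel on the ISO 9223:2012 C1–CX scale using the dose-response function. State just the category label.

C5

carbon steel: f(T) = +0.150·(T−10) [T≤10 °C] = +0.0000
  sulphur-dioxide contribution → 82.58 μm/a
  chloride contribution → 47.14 μm/a
  ⇒ r_corr(carbon steel) = 129.7 μm/a
130 μm/a falls in (80, 200] for carbon steel → category C5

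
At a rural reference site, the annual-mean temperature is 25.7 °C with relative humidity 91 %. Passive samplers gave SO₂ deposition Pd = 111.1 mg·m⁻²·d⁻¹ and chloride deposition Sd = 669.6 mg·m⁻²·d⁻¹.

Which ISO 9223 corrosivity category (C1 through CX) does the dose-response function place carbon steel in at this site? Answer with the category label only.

CX

carbon steel: T>10 °C ⇒ hinge -0.054·(25.7−10) = -0.8478
  SO₂ term: 1.77·111.1^0.52·exp(0.02·91-0.8478) = 54.2
  Sd branch = 0.102·Sd^0.62·e^(0.033·RH+0.04·T) = 324.5 μm/a
  sum: 54.2 + 324.5 → r_corr = 378.7 μm/a
379 μm/a falls in (200, 700] for carbon steel → category CX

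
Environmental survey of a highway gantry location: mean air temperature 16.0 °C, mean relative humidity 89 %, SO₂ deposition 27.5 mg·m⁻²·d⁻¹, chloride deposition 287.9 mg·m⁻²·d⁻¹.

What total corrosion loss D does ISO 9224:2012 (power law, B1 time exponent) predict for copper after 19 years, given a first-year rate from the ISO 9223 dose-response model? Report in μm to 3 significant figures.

copper: temperature factor f = -0.080·(6.0) = -0.4800
  Pd branch = 0.0053·Pd^0.26·e^(0.059·RH+f) = 1.481 μm/a
  Sd branch = 0.01025·Sd^0.27·e^(0.036·RH+0.049·T) = 2.551 μm/a
  r_corr = 1.481 + 2.551 = 4.032 μm/a
ISO 9224: D(t) = r_corr · t^b with b = 0.667 (copper, B1)
  D(19) = 4.032 × 19^0.667 = 4.032 × 7.127 = 28.74 μm

D(19) = 28.7 μm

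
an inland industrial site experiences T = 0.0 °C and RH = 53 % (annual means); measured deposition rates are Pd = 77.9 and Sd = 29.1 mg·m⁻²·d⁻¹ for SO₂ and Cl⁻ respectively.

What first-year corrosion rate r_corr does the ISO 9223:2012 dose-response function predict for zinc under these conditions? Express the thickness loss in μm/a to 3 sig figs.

zinc: f(T) = +0.038·(T−10) [T≤10 °C] = -0.3800
  Pd branch = 0.0129·Pd^0.44·e^(0.046·RH+f) = 0.6865 μm/a
  Sd branch = 0.0175·Sd^0.57·e^(0.008·RH+0.085·T) = 0.1826 μm/a
  sum: 0.6865 + 0.1826 → r_corr = 0.8691 μm/a

r_corr = 0.869 μm/a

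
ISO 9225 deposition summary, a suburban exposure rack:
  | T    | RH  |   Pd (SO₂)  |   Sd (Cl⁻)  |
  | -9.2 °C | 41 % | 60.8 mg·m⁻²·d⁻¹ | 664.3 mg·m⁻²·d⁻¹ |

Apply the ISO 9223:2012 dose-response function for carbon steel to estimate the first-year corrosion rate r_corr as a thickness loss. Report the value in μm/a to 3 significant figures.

carbon steel: T≤10 °C ⇒ hinge +0.150·(-9.2−10) = -2.8800
  SO₂ term: 1.77·60.8^0.52·exp(0.02·41-2.8800) = 1.91
  Cl⁻ term: 0.102·664.3^0.62·exp(0.033·41+0.04·-9.2) = 15.35
  r_corr = 1.91 + 15.35 = 17.26 μm/a

r_corr = 17.3 μm/a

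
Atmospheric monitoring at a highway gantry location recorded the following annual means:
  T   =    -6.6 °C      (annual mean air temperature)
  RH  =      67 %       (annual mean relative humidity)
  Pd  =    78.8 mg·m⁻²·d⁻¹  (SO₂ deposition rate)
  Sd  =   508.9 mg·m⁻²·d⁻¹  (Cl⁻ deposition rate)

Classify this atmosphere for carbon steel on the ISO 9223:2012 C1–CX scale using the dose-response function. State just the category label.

carbon steel: T≤10 °C ⇒ hinge +0.150·(-6.6−10) = -2.4900
  SO₂ term: 1.77·78.8^0.52·exp(0.02·67-2.4900) = 5.429
  Sd branch = 0.102·Sd^0.62·e^(0.033·RH+0.04·T) = 34.06 μm/a
  r_corr = 5.429 + 34.06 = 39.49 μm/a
39.5 μm/a falls in (25, 50] for carbon steel → category C3

C3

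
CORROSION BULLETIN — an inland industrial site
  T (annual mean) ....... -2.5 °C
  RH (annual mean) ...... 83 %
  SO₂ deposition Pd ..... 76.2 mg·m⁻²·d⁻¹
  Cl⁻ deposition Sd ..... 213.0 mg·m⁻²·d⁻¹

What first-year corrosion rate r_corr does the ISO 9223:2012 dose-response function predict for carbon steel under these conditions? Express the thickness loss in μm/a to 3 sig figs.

carbon steel: T≤10 °C ⇒ hinge +0.150·(-2.5−10) = -1.8750
  Pd branch = 1.77·Pd^0.52·e^(0.02·RH+f) = 13.59 μm/a
  Cl⁻ term: 0.102·213.0^0.62·exp(0.033·83+0.04·-2.5) = 39.66
  sum: 13.59 + 39.66 → r_corr = 53.24 μm/a

r_corr = 53.2 μm/a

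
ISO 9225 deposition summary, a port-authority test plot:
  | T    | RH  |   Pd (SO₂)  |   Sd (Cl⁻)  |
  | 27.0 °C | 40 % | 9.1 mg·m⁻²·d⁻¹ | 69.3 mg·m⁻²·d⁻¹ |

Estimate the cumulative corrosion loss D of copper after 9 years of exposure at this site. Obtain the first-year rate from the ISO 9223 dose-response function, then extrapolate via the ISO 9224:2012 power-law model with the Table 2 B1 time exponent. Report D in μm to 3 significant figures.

copper: T>10 °C ⇒ hinge -0.080·(27.0−10) = -1.3600
  SO₂ term: 0.0053·9.1^0.26·exp(0.059·40-1.3600) = 0.02558
  Cl⁻ term: 0.01025·69.3^0.27·exp(0.036·40+0.049·27.0) = 0.5101
  r_corr = 0.02558 + 0.5101 = 0.5357 μm/a
Power-law: D(9) = r_corr · 9^0.667
  D(9) = 0.5357 × 9^0.667 = 0.5357 × 4.33 = 2.32 μm

D(9) = 2.32 μm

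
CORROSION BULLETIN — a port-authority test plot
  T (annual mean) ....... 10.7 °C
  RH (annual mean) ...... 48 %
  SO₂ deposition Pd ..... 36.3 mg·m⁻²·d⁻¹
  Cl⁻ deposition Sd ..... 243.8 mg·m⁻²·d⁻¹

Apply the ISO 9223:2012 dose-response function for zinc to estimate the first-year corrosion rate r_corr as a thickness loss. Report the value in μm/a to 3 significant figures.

r_corr = 2.01 μm/a

zinc: temperature factor f = -0.071·(0.7) = -0.0497
  SO₂ term: 0.0129·36.3^0.44·exp(0.046·48-0.0497) = 0.5424
  Sd branch = 0.0175·Sd^0.57·e^(0.008·RH+0.085·T) = 1.464 μm/a
  r_corr = 0.5424 + 1.464 = 2.006 μm/a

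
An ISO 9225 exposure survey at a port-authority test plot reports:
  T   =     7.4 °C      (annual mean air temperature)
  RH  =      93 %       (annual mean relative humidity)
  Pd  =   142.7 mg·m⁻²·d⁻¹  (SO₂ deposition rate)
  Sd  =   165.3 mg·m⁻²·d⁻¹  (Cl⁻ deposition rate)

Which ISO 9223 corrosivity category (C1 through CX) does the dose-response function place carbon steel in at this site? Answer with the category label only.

carbon steel: temperature factor f = +0.150·(-2.6) = -0.3900
  Pd branch = 1.77·Pd^0.52·e^(0.02·RH+f) = 101.6 μm/a
  Cl⁻ term: 0.102·165.3^0.62·exp(0.033·93+0.04·7.4) = 70.04
  r_corr = 101.6 + 70.04 = 171.6 μm/a
172 μm/a falls in (80, 200] for carbon steel → category C5

C5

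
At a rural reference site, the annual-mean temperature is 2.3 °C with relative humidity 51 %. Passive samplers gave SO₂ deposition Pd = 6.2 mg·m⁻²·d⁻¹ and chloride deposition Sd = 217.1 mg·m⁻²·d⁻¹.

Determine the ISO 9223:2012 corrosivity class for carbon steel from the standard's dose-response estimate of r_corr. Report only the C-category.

carbon steel: temperature factor f = +0.150·(-7.7) = -1.1550
  SO₂ term: 1.77·6.2^0.52·exp(0.02·51-1.1550) = 3.994
  Cl⁻ term: 0.102·217.1^0.62·exp(0.033·51+0.04·2.3) = 16.91
  r_corr = 3.994 + 16.91 = 20.91 μm/a
ISO 9223 Table 2 (carbon steel): 1.3 < 20.9 ≤ 25 μm/a ⇒ C2

C2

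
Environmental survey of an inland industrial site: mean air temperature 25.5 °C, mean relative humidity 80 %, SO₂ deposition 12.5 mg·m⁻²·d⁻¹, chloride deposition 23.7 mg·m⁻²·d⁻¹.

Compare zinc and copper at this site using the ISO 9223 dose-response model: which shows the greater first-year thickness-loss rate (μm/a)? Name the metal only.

zinc: f(T) = -0.071·(T−10) [T>10 °C] = -1.1005
  Pd branch = 0.0129·Pd^0.44·e^(0.046·RH+f) = 0.517 μm/a
  Sd branch = 0.0175·Sd^0.57·e^(0.008·RH+0.085·T) = 1.762 μm/a
  sum: 0.517 + 1.762 → r_corr = 2.279 μm/a
copper: temperature factor f = -0.080·(15.5) = -1.2400
  Pd branch = 0.0053·Pd^0.26·e^(0.059·RH+f) = 0.3318 μm/a
  Sd branch = 0.01025·Sd^0.27·e^(0.036·RH+0.049·T) = 1.497 μm/a
  r_corr = 0.3318 + 1.497 = 1.829 μm/a
Ordering by μm/a: zinc (2.28) > copper (1.83)

zinc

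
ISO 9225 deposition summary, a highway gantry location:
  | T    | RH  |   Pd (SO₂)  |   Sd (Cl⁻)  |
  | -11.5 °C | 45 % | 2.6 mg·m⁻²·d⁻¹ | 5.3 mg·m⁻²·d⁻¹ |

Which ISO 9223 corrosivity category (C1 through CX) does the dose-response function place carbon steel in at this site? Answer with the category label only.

C1

carbon steel: temperature factor f = +0.150·(-21.5) = -3.2250
  SO₂ term: 1.77·2.6^0.52·exp(0.02·45-3.2250) = 0.2845
  Sd branch = 0.102·Sd^0.62·e^(0.033·RH+0.04·T) = 0.7995 μm/a
  sum: 0.2845 + 0.7995 → r_corr = 1.084 μm/a
ISO 9223 Table 2 (carbon steel): 0 < 1.08 ≤ 1.3 μm/a ⇒ C1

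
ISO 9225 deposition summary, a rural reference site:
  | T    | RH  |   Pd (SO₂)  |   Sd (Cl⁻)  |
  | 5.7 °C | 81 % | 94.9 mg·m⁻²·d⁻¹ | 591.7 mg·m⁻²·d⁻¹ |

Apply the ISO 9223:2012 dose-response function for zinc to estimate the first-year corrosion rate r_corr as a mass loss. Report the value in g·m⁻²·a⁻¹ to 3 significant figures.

r_corr = 38.8 g·m⁻²·a⁻¹

zinc: temperature factor f = +0.038·(-4.3) = -0.1634
  sulphur-dioxide contribution → 3.371 μm/a
  chloride contribution → 2.065 μm/a
  total first-year rate 5.437 μm/a
Convert to mass loss: 5.437 μm/a × 7.14 g/cm³ = 38.82 g·m⁻²·a⁻¹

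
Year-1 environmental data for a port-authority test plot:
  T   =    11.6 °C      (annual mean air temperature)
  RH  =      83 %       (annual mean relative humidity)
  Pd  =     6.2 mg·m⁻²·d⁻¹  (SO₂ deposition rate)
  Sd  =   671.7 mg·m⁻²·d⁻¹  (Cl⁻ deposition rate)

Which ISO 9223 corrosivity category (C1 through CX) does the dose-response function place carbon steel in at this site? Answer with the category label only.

C5

carbon steel: f(T) = -0.054·(T−10) [T>10 °C] = -0.0864
  sulphur-dioxide contribution → 22.05 μm/a
  chloride contribution → 142.1 μm/a
  total first-year rate 164.1 μm/a
ISO 9223 Table 2 (carbon steel): 80 < 164 ≤ 200 μm/a ⇒ C5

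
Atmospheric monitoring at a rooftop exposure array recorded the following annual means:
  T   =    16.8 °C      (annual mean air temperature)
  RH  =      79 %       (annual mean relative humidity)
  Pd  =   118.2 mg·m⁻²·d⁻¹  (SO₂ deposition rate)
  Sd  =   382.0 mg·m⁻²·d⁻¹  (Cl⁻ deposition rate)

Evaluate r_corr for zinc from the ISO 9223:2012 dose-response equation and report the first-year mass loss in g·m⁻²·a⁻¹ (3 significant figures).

r_corr = 46.6 g·m⁻²·a⁻¹

zinc: T>10 °C ⇒ hinge -0.071·(16.8−10) = -0.4828
  SO₂ term: 0.0129·118.2^0.44·exp(0.046·79-0.4828) = 2.461
  Cl⁻ term: 0.0175·382.0^0.57·exp(0.008·79+0.085·16.8) = 4.069
  sum: 2.461 + 4.069 → r_corr = 6.53 μm/a
Convert to mass loss: 6.53 μm/a × 7.14 g/cm³ = 46.62 g·m⁻²·a⁻¹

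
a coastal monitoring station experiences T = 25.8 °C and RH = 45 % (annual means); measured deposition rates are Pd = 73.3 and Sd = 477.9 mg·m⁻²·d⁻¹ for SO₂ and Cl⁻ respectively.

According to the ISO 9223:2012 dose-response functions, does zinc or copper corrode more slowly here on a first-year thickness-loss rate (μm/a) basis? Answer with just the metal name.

zinc: T>10 °C ⇒ hinge -0.071·(25.8−10) = -1.1218
  SO₂ term: 0.0129·73.3^0.44·exp(0.046·45-1.1218) = 0.2203
  Sd branch = 0.0175·Sd^0.57·e^(0.008·RH+0.085·T) = 7.569 μm/a
  sum: 0.2203 + 7.569 → r_corr = 7.789 μm/a
copper: T>10 °C ⇒ hinge -0.080·(25.8−10) = -1.2640
  Pd branch = 0.0053·Pd^0.26·e^(0.059·RH+f) = 0.06506 μm/a
  Cl⁻ term: 0.01025·477.9^0.27·exp(0.036·45+0.049·25.8) = 0.9699
  sum: 0.06506 + 0.9699 → r_corr = 1.035 μm/a
Ordering by μm/a: zinc (7.79) > copper (1.03)

copper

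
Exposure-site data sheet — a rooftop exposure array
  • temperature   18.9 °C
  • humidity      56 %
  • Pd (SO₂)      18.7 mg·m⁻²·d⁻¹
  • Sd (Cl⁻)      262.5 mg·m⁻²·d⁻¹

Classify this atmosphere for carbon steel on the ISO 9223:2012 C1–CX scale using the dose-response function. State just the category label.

carbon steel: f(T) = -0.054·(T−10) [T>10 °C] = -0.4806
  SO₂ term: 1.77·18.7^0.52·exp(0.02·56-0.4806) = 15.38
  Sd branch = 0.102·Sd^0.62·e^(0.033·RH+0.04·T) = 43.59 μm/a
  sum: 15.38 + 43.59 → r_corr = 58.97 μm/a
Category bounds: 50…80 μm/a bracket r_corr ⇒ C4

C4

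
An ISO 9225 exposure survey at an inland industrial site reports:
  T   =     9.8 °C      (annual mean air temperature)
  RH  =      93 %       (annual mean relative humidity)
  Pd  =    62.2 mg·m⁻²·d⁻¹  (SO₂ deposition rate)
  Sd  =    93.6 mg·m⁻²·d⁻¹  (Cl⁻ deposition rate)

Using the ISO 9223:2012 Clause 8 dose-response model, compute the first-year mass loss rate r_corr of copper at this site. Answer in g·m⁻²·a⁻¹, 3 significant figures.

copper: f(T) = +0.126·(T−10) [T≤10 °C] = -0.0252
  sulphur-dioxide contribution → 3.653 μm/a
  chloride contribution → 1.605 μm/a
  ⇒ r_corr(copper) = 5.259 μm/a
Convert to mass loss: 5.259 μm/a × 8.96 g/cm³ = 47.12 g·m⁻²·a⁻¹

r_corr = 47.1 g·m⁻²·a⁻¹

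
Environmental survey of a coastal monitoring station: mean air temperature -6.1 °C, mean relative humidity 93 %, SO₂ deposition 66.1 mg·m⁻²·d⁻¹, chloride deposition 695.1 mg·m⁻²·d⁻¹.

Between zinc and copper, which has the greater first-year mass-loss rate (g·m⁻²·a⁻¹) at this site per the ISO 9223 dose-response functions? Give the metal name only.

zinc: f(T) = +0.038·(T−10) [T≤10 °C] = -0.6118
  Pd branch = 0.0129·Pd^0.44·e^(0.046·RH+f) = 3.189 μm/a
  Sd branch = 0.0175·Sd^0.57·e^(0.008·RH+0.085·T) = 0.914 μm/a
  sum: 3.189 + 0.914 → r_corr = 4.103 μm/a
  mass loss = 4.103 μm/a × 7.14 g/cm³ = 29.3 g·m⁻²·a⁻¹
copper: f(T) = +0.126·(T−10) [T≤10 °C] = -2.0286
  Pd branch = 0.0053·Pd^0.26·e^(0.059·RH+f) = 0.5006 μm/a
  Cl⁻ term: 0.01025·695.1^0.27·exp(0.036·93+0.049·-6.1) = 1.266
  r_corr = 0.5006 + 1.266 = 1.766 μm/a
  mass loss = 1.766 μm/a × 8.96 g/cm³ = 15.82 g·m⁻²·a⁻¹
Ordering by g·m⁻²·a⁻¹: zinc (29.3) > copper (15.8)

zinc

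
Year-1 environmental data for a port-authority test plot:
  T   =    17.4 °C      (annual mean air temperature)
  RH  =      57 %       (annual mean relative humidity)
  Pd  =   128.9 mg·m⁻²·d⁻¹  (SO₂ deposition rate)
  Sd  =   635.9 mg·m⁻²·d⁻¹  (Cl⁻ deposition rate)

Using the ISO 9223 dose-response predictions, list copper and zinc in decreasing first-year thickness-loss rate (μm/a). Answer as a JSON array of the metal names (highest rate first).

copper: T>10 °C ⇒ hinge -0.080·(17.4−10) = -0.5920
  sulphur-dioxide contribution → 0.2995 μm/a
  chloride contribution → 1.069 μm/a
  total first-year rate 1.369 μm/a
zinc: f(T) = -0.071·(T−10) [T>10 °C] = -0.5254
  sulphur-dioxide contribution → 0.8905 μm/a
  chloride contribution → 4.801 μm/a
  total first-year rate 5.691 μm/a
Ordering by μm/a: zinc (5.69) > copper (1.37)

["zinc", "copper"]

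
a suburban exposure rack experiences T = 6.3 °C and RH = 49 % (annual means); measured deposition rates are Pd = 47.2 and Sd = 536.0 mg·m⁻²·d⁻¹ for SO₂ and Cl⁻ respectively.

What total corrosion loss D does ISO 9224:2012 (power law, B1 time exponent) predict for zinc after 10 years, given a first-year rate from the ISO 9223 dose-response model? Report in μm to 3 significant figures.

zinc: T≤10 °C ⇒ hinge +0.038·(6.3−10) = -0.1406
  SO₂ term: 0.0129·47.2^0.44·exp(0.046·49-0.1406) = 0.5821
  Sd branch = 0.0175·Sd^0.57·e^(0.008·RH+0.085·T) = 1.59 μm/a
  sum: 0.5821 + 1.59 → r_corr = 2.172 μm/a
ISO 9224: D(t) = r_corr · t^b with b = 0.813 (zinc, B1)
  D(10) = 2.172 × 10^0.813 = 2.172 × 6.501 = 14.12 μm

D(10) = 14.1 μm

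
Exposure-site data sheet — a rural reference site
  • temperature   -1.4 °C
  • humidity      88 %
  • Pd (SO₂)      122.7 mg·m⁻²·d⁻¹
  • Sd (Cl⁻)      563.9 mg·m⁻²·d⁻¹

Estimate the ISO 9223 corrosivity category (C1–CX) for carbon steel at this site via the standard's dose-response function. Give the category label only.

carbon steel: T≤10 °C ⇒ hinge +0.150·(-1.4−10) = -1.7100
  sulphur-dioxide contribution → 22.69 μm/a
  chloride contribution → 89.38 μm/a
  total first-year rate 112.1 μm/a
Category bounds: 80…200 μm/a bracket r_corr ⇒ C5

C5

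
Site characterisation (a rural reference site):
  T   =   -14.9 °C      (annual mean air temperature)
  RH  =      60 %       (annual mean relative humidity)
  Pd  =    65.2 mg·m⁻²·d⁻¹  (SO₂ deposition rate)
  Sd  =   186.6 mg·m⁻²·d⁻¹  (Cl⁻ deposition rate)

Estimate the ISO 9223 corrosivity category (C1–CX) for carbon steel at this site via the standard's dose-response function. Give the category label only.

C2

carbon steel: f(T) = +0.150·(T−10) [T≤10 °C] = -3.7350
  sulphur-dioxide contribution → 1.232 μm/a
  chloride contribution → 10.41 μm/a
  total first-year rate 11.65 μm/a
11.6 μm/a falls in (1.3, 25] for carbon steel → category C2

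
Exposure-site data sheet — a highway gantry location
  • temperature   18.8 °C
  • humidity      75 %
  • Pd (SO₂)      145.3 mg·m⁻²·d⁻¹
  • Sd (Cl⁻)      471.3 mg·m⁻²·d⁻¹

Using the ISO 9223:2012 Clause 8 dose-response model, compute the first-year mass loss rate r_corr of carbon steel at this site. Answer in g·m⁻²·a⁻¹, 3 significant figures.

carbon steel: f(T) = -0.054·(T−10) [T>10 °C] = -0.4752
  Pd branch = 1.77·Pd^0.52·e^(0.02·RH+f) = 65.68 μm/a
  Cl⁻ term: 0.102·471.3^0.62·exp(0.033·75+0.04·18.8) = 116.8
  r_corr = 65.68 + 116.8 = 182.5 μm/a
Convert to mass loss: 182.5 μm/a × 7.85 g/cm³ = 1433 g·m⁻²·a⁻¹

r_corr = 1.43e+03 g·m⁻²·a⁻¹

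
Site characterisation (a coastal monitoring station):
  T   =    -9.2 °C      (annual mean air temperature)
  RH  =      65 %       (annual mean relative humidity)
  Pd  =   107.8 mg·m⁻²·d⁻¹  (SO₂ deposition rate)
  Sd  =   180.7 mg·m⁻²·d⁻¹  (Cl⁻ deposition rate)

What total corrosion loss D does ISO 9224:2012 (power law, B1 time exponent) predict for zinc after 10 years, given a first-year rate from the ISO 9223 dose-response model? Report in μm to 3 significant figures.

zinc: T≤10 °C ⇒ hinge +0.038·(-9.2−10) = -0.7296
  Pd branch = 0.0129·Pd^0.44·e^(0.046·RH+f) = 0.9697 μm/a
  Sd branch = 0.0175·Sd^0.57·e^(0.008·RH+0.085·T) = 0.2604 μm/a
  sum: 0.9697 + 0.2604 → r_corr = 1.23 μm/a
ISO 9224: D(t) = r_corr · t^b with b = 0.813 (zinc, B1)
  D(10) = 1.23 × 10^0.813 = 1.23 × 6.501 = 7.997 μm

D(10) = 8.00 μm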